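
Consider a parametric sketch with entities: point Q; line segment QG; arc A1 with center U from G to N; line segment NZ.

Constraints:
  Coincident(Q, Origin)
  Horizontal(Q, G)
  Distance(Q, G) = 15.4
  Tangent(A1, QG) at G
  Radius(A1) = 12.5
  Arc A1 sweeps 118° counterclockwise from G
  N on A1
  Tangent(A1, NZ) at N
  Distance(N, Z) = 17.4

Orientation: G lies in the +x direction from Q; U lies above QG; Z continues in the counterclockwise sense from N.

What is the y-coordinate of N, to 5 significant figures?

18.368

A1 meets QG tangentially, so UG is at right angles to QG, so U = G + (0, 12.5) = (15.400, 12.500). On A1, G sits at bearing -90° from U; a 118° counterclockwise sweep puts N at bearing 28°, so N = U + 12.5·(cos 28°, sin 28°) = (26.437, 18.368). So N.y = 18.368.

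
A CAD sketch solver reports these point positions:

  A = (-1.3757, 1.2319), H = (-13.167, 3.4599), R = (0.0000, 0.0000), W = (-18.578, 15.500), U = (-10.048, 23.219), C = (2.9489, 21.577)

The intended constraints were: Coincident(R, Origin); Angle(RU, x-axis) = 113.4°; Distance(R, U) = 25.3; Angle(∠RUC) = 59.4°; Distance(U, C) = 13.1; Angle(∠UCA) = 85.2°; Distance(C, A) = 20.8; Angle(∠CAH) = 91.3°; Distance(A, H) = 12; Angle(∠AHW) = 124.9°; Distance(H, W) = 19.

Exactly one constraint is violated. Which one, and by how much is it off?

Distance(H, W) = 19 — off by 5.80.

R = (0.00, 0.00) ✓; RU at 113.4° ✓; |RU| = 25.30 ✓; ∠RUC = 59.40° ✓; |UC| = 13.10 ✓; ∠UCA = 85.20° ✓; |CA| = 20.80 ✓; ∠CAH = 91.30° ✓; |AH| = 12.00 ✓; ∠AHW = 124.9° ✓; |HW| = 13.20 ✗.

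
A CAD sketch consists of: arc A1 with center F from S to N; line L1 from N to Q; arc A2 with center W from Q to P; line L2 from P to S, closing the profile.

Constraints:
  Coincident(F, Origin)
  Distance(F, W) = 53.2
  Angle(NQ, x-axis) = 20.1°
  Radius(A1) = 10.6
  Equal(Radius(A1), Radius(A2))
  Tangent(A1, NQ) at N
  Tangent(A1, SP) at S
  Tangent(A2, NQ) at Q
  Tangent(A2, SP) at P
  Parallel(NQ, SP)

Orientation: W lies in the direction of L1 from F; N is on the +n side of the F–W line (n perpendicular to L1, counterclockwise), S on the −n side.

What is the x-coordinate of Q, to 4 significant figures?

46.32

The slot axis is L1's direction at 20.1°, so u = (cos 20.1°, sin 20.1°) = (0.9391, 0.3437) and n = (−sin 20.1°, cos 20.1°) = (-0.3437, 0.9391). F is at the origin and W lies 53.2 along u from F, so W = 53.2·u = (49.96, 18.28). Tangency of A1 to both parallel lines with radius 10.6 puts N and S at F ± 10.6·n: N = (-3.643, 9.954), S = (3.643, -9.954). Equal radii place Q and P the same way about W: Q = W + 10.6·n = (46.32, 28.24), P = W − 10.6·n = (53.60, 8.328). So Q.x = 46.32.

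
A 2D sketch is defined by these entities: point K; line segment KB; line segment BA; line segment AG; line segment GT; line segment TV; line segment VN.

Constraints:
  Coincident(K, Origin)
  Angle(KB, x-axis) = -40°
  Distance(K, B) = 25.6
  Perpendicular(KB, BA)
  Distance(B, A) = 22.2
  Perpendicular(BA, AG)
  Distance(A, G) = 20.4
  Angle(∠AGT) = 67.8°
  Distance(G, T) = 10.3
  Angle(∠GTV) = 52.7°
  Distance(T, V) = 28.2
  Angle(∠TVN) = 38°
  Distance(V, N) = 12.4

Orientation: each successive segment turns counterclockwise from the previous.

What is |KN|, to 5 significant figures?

34.521

∠GTV = 52.7° gives TV at 19.500° from the x-axis; with |TV| = 28.2, V = (41.687, 13.270). ∠TVN = 38.0° gives VN at 161.50° from the x-axis; with |VN| = 12.4, N = (29.928, 17.205). Then |KN| = |N − K| = 34.521.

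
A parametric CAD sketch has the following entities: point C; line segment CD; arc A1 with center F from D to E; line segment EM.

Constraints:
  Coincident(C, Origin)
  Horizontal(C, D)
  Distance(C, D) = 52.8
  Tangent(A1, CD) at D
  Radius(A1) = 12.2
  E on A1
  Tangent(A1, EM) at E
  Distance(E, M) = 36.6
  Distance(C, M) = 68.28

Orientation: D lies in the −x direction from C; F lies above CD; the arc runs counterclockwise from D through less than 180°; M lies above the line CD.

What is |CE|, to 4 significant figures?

43.09

C is at the origin; CD is horizontal with |CD| = 52.8 and D on the −x side, so D = (-52.80, 0.000). A1 meets CD tangentially, so FD is at right angles to CD, so F = D + (0, 12.2) = (-52.80, 12.20). Since FE ⟂ EM (tangency), |FM| = √(12.2² + 36.6²) = 38.58 regardless of where E sits on A1. So M lies on both circle(C, 68.28) and circle(F, 38.58); the above-CD intersection is M = (-46.26, 50.22). E is the foot of the tangent from M: E = (-40.74, 14.04).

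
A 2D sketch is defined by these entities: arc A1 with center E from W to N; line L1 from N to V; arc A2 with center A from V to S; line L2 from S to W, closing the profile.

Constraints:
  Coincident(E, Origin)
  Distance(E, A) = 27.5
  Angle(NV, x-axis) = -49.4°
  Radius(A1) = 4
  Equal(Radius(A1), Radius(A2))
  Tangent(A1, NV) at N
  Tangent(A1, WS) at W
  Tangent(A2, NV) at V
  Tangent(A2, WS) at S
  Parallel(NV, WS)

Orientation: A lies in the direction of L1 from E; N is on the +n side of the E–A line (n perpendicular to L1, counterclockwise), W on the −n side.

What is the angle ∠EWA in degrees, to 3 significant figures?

81.7°

The slot axis is L1's direction at -49.4°, so u = (cos -49.4°, sin -49.4°) = (0.651, -0.759) and n = (−sin -49.4°, cos -49.4°) = (0.759, 0.651). E is at the origin and A lies 27.5 along u from E, so A = 27.5·u = (17.9, -20.9). Tangency of A1 to both parallel lines with radius 4.0 puts N and W at E ± 4.0·n: N = (3.04, 2.60), W = (-3.04, -2.60). Then cos ∠EWA = WE·WA / (|WE||WA|), giving 81.7°.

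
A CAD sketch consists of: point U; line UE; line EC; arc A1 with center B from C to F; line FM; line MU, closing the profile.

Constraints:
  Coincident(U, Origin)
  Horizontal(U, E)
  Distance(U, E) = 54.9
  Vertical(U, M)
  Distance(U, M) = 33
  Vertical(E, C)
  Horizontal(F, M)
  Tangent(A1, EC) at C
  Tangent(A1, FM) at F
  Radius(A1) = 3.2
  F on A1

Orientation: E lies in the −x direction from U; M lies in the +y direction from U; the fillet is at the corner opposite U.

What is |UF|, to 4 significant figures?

61.33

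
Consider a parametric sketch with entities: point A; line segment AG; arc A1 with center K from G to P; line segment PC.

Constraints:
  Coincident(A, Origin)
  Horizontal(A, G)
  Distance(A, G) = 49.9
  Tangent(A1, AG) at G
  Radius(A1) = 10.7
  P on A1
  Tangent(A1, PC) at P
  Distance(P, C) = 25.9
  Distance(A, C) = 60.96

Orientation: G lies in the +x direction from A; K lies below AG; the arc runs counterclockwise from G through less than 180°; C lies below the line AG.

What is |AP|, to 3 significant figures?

42.0

Checks: A = (0.00, 0.00) ✓; |KP| = 10.70 ✓; ∠(KP, PC) = 90.00° ✓; |PC| = 25.90 ✓; |AC| = 60.96 ✓.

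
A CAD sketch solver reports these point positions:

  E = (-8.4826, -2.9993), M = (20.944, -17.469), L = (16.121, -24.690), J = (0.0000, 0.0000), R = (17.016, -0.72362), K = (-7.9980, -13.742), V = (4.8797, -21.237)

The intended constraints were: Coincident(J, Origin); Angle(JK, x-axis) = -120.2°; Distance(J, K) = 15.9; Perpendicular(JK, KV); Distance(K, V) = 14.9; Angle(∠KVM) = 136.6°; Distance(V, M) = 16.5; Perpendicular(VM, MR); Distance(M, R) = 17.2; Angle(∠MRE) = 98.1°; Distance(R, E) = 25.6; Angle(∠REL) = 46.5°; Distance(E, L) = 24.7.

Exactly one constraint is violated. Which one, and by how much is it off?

Distance(E, L) = 24.7 — off by 8.10.

J = (0.00, 0.00) ✓; JK at -120.2° ✓; |JK| = 15.90 ✓; ∠(JK, KV) = 90.00° ✓; |KV| = 14.90 ✓; ∠KVM = 136.6° ✓; |VM| = 16.50 ✓; ∠(VM, MR) = 90.00° ✓; |MR| = 17.20 ✓; ∠MRE = 98.10° ✓; |RE| = 25.60 ✓; ∠REL = 46.50° ✓; |EL| = 32.80 ✗.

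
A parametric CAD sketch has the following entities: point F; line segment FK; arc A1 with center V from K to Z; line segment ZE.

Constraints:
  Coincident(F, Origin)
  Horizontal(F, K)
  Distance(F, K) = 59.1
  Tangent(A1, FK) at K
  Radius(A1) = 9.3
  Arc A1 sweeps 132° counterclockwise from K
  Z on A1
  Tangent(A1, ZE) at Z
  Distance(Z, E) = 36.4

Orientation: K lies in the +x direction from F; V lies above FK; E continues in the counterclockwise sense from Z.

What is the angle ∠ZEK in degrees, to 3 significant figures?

19.7°

F is at the origin; F and K share the same y with |FK| = 59.1 and K on the +x side, so K = (59.1, 0.00). Since A1 is tangent to FK there, VK ⟂ FK, so V = K + (0, 9.3) = (59.1, 9.30). On A1, K sits at bearing -90° from V; a 132° counterclockwise sweep puts Z at bearing 42°, so Z = V + 9.3·(cos 42°, sin 42°) = (66.0, 15.5). The tangent condition forces VZ to be normal to ZE, so ZE runs along (−sin 42°, cos 42°); with |ZE| = 36.4, E = (41.7, 42.6). Then cos ∠ZEK = EZ·EK / (|EZ||EK|), giving 19.7°.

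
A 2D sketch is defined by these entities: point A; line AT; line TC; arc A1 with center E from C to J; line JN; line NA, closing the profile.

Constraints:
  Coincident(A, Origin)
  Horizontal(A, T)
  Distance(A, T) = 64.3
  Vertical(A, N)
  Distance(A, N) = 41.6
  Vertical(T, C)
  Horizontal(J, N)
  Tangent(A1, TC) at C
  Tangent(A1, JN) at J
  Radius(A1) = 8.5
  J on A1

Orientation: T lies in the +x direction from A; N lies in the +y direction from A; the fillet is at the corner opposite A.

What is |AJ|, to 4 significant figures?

69.60

A is at the origin; A and T share the same y with |AT| = 64.3 and T on the +x side, so T = (64.30, 0.000). AN is vertical with |AN| = 41.6 and N on the +y side, so N = (0.000, 41.60). The virtual corner opposite A is at (64.30, 41.60). The tangent condition forces EC to be normal to TC and tangency of A1 to JN means the radius EJ is perpendicular to JN, with radius 8.5, so the center E sits 8.5 in from both sides at E = (55.80, 33.10). That places the tangent points at C = (64.30, 33.10) on TC and J = (55.80, 41.60) on JN. Then |AJ| = |J − A| = 69.60.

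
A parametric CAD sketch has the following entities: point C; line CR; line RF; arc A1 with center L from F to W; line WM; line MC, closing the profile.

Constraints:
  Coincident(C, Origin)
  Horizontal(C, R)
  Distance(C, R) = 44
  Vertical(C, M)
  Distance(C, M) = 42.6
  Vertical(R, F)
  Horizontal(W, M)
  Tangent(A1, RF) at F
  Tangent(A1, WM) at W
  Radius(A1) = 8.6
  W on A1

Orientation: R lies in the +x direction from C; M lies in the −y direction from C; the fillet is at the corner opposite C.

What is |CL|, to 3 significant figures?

49.1

C is at the origin; CR is horizontal with |CR| = 44.0 and R on the +x side, so R = (44.0, 0.00). C and M share the same x with |CM| = 42.6 and M on the −y side, so M = (0.00, -42.6). The virtual corner opposite C is at (44.0, -42.6). Since A1 is tangent to RF there, LF ⟂ RF and A1 meets WM tangentially, so LW is at right angles to WM, with radius 8.6, so the center L sits 8.6 in from both sides at L = (35.4, -34.0). Then |CL| = |L − C| = 49.1.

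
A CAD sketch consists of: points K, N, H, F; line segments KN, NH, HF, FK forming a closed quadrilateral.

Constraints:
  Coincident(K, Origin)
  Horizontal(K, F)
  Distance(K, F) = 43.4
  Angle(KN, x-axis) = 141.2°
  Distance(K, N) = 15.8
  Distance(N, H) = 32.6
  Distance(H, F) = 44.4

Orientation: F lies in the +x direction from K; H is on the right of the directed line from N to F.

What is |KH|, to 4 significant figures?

19.05

K is at the origin; KF is horizontal with |KF| = 43.4 and F in +x, so F = (43.4, 0). KN runs at 141.2° with |KN| = 15.8, so N = (-12.31, 9.900). H is determined by |NH| = 32.6 and |HF| = 44.4 together: it lies at the intersection of circle(N, 32.6) and circle(F, 44.4). With |NF| = 56.59, the foot of the radical line on NF is 20.26 from N and the perpendicular offset is √(32.6² − 20.26²) = 25.54. Taking the right-of-NF solution: H = (3.171, -18.79).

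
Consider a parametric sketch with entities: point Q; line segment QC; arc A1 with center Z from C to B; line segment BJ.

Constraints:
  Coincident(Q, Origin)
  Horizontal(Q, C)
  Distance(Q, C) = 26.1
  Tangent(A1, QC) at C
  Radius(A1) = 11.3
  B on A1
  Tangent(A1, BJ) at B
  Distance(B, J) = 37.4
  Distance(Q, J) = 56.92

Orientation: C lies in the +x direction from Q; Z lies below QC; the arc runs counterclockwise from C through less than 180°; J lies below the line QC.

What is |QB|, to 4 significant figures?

21.22

Q is at the origin; Q and C share the same y with |QC| = 26.1 and C on the +x side, so C = (26.10, 0.000). The tangent condition forces ZC to be normal to QC, so Z = C + (0, -11.3) = (26.10, -11.30). Since ZB ⟂ BJ (tangency), |ZJ| = √(11.3² + 37.4²) = 39.07 regardless of where B sits on A1. So J lies on both circle(Q, 56.92) and circle(Z, 39.07); the below-QC intersection is J = (26.51, -50.37). B is the foot of the tangent from J: B = (15.32, -14.68).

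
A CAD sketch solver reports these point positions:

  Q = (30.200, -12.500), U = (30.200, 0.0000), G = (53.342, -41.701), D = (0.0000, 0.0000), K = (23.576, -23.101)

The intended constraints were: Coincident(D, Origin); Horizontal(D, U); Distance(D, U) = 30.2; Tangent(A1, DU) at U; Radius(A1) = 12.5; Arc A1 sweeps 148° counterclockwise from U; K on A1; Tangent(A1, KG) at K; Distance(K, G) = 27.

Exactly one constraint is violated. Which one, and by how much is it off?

Distance(K, G) = 27 — off by 8.10.

D = (0.00, 0.00) ✓; D.y = 0.00, U.y = 0.00 ✓; |DU| = 30.20 ✓; ∠(QU, UD) = 90.00° ✓; |QU| = 12.50 ✓; bearing(Q→K) − bearing(Q→U) = 148.0° ✓; |QK| = 12.50 ✓; ∠(QK, KG) = 90.00° ✓; |KG| = 35.10 ✗.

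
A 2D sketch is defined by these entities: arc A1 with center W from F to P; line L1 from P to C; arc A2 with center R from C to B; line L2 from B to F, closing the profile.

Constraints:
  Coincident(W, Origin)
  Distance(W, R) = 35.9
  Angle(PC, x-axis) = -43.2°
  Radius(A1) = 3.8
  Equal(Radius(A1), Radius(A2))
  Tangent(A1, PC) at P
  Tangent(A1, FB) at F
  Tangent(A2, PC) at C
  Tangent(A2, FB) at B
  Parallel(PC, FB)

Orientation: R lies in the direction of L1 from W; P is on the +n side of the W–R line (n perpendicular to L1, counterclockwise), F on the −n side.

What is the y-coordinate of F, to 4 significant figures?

-2.770

W is at the origin and R lies 35.9 along u from W, so R = 35.9·u = (26.17, -24.58). Tangency of A1 to both parallel lines with radius 3.8 puts P and F at W ± 3.8·n: P = (2.601, 2.770), F = (-2.601, -2.770). So F.y = -2.770.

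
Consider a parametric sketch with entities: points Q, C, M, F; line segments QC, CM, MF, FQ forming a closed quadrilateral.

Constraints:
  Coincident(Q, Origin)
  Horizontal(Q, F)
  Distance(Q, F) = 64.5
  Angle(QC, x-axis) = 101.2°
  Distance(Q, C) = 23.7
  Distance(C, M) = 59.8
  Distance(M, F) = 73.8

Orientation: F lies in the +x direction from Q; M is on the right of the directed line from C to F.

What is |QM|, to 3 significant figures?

36.4

Checks: |CM| = 59.80 ✓; |MF| = 73.80 ✓.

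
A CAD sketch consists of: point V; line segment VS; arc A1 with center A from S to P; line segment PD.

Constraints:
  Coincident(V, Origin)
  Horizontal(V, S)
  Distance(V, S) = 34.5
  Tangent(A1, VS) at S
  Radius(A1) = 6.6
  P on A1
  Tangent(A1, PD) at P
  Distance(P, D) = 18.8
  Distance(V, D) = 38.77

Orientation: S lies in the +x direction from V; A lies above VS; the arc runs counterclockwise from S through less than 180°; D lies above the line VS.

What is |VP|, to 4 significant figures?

41.22

Checks: |VS| = 34.50 ✓; |AP| = 6.600 ✓; ∠(AP, PD) = 90.00° ✓; |PD| = 18.80 ✓; |VD| = 38.77 ✓.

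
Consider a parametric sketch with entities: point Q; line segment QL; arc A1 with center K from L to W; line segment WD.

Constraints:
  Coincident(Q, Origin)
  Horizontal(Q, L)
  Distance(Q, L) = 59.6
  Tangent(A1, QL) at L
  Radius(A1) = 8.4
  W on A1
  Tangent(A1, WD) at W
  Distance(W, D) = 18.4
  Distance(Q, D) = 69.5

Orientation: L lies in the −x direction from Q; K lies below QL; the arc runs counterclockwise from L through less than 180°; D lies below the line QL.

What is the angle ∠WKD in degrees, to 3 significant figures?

65.5°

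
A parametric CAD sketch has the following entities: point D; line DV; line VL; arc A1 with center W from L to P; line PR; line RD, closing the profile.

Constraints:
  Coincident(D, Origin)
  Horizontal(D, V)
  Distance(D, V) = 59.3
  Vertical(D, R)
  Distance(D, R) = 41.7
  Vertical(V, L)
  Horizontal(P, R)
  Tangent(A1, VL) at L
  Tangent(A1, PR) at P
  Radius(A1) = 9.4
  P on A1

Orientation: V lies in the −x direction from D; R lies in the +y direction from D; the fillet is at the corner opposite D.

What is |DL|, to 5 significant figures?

67.526

D is at the origin; D and V share the same y with |DV| = 59.3 and V on the −x side, so V = (-59.300, 0.0000). DR is vertical with |DR| = 41.7 and R on the +y side, so R = (0.0000, 41.700). The virtual corner opposite D is at (-59.300, 41.700). Since A1 is tangent to VL there, WL ⟂ VL and tangency of A1 to PR means the radius WP is perpendicular to PR, with radius 9.4, so the center W sits 9.4 in from both sides at W = (-49.900, 32.300). That places the tangent points at L = (-59.300, 32.300) on VL and P = (-49.900, 41.700) on PR. Then |DL| = |L − D| = 67.526.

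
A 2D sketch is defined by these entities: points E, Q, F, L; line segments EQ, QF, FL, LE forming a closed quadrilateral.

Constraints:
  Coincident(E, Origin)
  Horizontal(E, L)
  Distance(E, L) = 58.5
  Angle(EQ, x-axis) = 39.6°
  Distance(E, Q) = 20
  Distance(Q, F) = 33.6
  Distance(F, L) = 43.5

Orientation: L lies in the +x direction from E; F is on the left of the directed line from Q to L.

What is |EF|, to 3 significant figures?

53.4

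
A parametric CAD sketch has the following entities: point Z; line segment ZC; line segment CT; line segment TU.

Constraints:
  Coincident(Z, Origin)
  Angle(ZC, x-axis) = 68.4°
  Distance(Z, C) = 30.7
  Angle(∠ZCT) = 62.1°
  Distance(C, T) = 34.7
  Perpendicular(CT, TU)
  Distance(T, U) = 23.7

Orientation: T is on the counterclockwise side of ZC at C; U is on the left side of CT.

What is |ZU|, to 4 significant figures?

20.62

Z is at the origin; ZC runs at 68.4° with length 30.7, so C = 30.7·(cos 68.4°, sin 68.4°) = (11.30, 28.54). ∠ZCT = 62.1°, so CT runs at 68.4° + (180° − 62.1°) = 186.3° from the x-axis; with |CT| = 34.7, T = C + 34.7·(cos 186.3°, sin 186.3°) = (-23.19, 24.74). CT is perpendicular to TU; with |TU| = 23.7 on the left of CT, U = T + 23.7·(0.1097, -0.9940) = (-20.59, 1.179). Then |ZU| = |U − Z| = 20.62.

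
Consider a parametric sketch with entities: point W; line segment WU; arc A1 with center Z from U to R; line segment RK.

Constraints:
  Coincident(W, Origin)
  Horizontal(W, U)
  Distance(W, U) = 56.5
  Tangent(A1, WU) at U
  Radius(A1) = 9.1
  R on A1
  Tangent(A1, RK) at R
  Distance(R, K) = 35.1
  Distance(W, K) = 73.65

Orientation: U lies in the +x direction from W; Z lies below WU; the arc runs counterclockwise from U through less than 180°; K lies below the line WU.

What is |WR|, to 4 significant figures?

49.22

Checks: |ZU| = 9.100 ✓; |ZR| = 9.100 ✓; ∠(ZR, RK) = 90.00° ✓; |RK| = 35.10 ✓; |WK| = 73.65 ✓.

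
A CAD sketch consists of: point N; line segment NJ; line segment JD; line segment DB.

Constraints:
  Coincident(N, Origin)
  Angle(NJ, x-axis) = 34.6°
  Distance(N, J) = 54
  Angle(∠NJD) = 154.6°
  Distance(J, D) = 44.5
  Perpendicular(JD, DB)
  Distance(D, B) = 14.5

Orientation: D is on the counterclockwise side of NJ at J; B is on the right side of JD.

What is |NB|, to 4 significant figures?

100.6

N is at the origin; NJ runs at 34.6° with length 54.0, so J = 54.0·(cos 34.6°, sin 34.6°) = (44.45, 30.66). ∠NJD = 154.6°, so JD runs at 34.6° + (180° − 154.6°) = 60.00° from the x-axis; with |JD| = 44.5, D = J + 44.5·(cos 60.00°, sin 60.00°) = (66.70, 69.20). The perpendicularity gives DB at right angles to JD; with |DB| = 14.5 on the right of JD, B = D + 14.5·(0.8660, -0.5000) = (79.26, 61.95). Then |NB| = |B − N| = 100.6.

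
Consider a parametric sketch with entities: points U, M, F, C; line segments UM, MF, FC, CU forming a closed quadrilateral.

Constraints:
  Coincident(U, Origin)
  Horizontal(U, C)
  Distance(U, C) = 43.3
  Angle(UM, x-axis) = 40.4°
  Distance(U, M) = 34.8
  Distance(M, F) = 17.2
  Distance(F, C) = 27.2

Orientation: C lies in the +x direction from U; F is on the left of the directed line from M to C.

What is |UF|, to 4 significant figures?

50.93

Checks: |MF| = 17.20 ✓; |FC| = 27.20 ✓.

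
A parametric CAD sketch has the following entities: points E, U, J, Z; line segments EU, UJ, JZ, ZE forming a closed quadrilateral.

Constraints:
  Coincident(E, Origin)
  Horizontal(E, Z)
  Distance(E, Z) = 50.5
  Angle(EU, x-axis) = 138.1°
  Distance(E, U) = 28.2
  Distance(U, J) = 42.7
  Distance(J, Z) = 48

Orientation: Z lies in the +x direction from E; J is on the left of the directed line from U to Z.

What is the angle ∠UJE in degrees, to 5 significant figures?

39.702°

E is at the origin; EZ is horizontal with |EZ| = 50.5 and Z in +x, so Z = (50.5, 0). EU runs at 138.1° with |EU| = 28.2, so U = (-20.990, 18.833). J is determined by |UJ| = 42.7 and |JZ| = 48.0 together: it lies at the intersection of circle(U, 42.7) and circle(Z, 48.0). With |UZ| = 73.929, the foot of the radical line on UZ is 33.713 from U and the perpendicular offset is √(42.7² − 33.713²) = 26.205. Taking the left-of-UZ solution: J = (18.287, 35.585).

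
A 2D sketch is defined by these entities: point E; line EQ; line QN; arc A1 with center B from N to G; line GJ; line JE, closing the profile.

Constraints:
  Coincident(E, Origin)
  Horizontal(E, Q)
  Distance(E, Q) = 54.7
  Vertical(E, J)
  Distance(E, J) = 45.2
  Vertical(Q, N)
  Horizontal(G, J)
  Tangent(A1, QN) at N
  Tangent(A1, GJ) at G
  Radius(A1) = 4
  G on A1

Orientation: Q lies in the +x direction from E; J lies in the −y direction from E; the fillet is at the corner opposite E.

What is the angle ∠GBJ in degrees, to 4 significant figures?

85.49°

The virtual corner opposite E is at (54.70, -45.20). A1 meets QN tangentially, so BN is at right angles to QN and tangency of A1 to GJ means the radius BG is perpendicular to GJ, with radius 4.0, so the center B sits 4.0 in from both sides at B = (50.70, -41.20). That places the tangent points at N = (54.70, -41.20) on QN and G = (50.70, -45.20) on GJ. Then cos ∠GBJ = BG·BJ / (|BG||BJ|), giving 85.49°.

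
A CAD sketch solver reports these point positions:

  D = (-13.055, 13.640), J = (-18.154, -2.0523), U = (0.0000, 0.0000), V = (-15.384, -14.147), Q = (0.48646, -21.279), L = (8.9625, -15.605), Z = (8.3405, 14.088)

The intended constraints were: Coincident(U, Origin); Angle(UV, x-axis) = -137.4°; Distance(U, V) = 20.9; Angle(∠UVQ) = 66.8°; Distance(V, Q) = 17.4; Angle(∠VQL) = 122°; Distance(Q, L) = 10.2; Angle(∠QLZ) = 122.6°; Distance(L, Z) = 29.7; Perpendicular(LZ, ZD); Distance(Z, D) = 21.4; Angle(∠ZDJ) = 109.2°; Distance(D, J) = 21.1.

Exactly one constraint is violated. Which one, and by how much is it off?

Distance(D, J) = 21.1 — off by 4.60.

U = (0.00, 0.00) ✓; UV at -137.4° ✓; |UV| = 20.90 ✓; ∠UVQ = 66.80° ✓; |VQ| = 17.40 ✓; ∠VQL = 122.0° ✓; |QL| = 10.20 ✓; ∠QLZ = 122.6° ✓; |LZ| = 29.70 ✓; ∠(LZ, ZD) = 90.00° ✓; |ZD| = 21.40 ✓; ∠ZDJ = 109.2° ✓; |DJ| = 16.50 ✗.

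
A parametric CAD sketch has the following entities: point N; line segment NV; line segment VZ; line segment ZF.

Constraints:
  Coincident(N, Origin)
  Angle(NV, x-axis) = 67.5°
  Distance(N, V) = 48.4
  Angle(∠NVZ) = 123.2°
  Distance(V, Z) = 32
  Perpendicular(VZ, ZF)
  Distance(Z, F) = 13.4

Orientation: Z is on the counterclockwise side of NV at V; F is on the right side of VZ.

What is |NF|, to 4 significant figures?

79.55

∠NVZ = 123.2°, so VZ runs at 67.5° + (180° − 123.2°) = 124.3° from the x-axis; with |VZ| = 32.0, Z = V + 32.0·(cos 124.3°, sin 124.3°) = (0.4890, 71.15). VZ is perpendicular to ZF; with |ZF| = 13.4 on the right of VZ, F = Z + 13.4·(0.8261, 0.5635) = (11.56, 78.70). Then |NF| = |F − N| = 79.55.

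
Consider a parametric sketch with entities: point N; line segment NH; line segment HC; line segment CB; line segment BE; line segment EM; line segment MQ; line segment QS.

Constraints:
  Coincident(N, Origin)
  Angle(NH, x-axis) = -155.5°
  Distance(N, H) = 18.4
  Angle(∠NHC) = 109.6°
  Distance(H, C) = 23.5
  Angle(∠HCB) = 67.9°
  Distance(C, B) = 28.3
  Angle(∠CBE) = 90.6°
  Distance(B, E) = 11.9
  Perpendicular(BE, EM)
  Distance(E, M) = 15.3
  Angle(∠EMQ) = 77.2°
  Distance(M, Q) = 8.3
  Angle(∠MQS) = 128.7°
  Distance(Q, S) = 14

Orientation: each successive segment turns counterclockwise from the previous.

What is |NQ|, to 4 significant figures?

21.03

N is at the origin; NH runs at -155.5° with length 18.4, so H = (-16.74, -7.630). ∠NHC = 109.6° gives HC at -85.10° from the x-axis; with |HC| = 23.5, C = (-14.74, -31.04). ∠HCB = 67.9° gives CB at 27.00° from the x-axis; with |CB| = 28.3, B = (10.48, -18.20). ∠CBE = 90.6° gives BE at 116.4° from the x-axis; with |BE| = 11.9, E = (5.188, -7.538). BE is perpendicular to EM, so EM runs at -153.6°; with |EM| = 15.3, M = (-8.516, -14.34). ∠EMQ = 77.2° gives MQ at -50.80° from the x-axis; with |MQ| = 8.3, Q = (-3.270, -20.77). Then |NQ| = |Q − N| = 21.03.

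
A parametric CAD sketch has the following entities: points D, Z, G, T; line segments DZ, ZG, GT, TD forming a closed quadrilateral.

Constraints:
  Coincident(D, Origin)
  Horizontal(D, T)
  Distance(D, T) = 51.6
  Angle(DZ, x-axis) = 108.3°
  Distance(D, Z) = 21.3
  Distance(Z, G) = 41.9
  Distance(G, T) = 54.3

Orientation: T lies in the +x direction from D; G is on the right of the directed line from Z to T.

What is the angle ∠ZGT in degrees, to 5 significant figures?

78.623°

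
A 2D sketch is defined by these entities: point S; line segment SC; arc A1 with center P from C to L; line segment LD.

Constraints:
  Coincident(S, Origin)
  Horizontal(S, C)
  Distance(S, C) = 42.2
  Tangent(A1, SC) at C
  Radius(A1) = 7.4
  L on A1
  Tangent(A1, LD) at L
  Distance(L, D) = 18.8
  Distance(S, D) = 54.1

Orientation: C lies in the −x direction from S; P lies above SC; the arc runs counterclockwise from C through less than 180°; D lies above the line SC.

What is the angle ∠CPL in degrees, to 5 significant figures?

124.78°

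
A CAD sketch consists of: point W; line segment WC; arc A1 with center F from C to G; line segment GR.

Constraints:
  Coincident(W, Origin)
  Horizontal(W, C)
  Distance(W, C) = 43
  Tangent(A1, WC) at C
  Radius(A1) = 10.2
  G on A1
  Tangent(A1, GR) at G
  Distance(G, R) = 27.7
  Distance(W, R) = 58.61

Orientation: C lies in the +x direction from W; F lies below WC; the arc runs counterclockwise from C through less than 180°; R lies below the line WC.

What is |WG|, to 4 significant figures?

36.16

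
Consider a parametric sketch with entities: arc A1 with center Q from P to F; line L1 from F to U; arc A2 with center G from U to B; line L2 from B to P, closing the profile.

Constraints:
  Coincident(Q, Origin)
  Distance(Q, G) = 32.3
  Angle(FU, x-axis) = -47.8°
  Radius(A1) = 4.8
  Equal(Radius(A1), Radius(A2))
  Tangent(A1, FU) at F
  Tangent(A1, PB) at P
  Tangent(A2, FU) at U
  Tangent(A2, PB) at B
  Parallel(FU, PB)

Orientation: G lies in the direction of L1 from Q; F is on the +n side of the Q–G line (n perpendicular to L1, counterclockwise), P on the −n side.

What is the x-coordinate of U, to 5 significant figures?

25.252

The slot axis is L1's direction at -47.8°, so u = (cos -47.8°, sin -47.8°) = (0.67172, -0.74080) and n = (−sin -47.8°, cos -47.8°) = (0.74080, 0.67172). Q is at the origin and G lies 32.3 along u from Q, so G = 32.3·u = (21.697, -23.928). Tangency of A1 to both parallel lines with radius 4.8 puts F and P at Q ± 4.8·n: F = (3.5559, 3.2243), P = (-3.5559, -3.2243). Equal radii place U and B the same way about G: U = G + 4.8·n = (25.252, -20.704), B = G − 4.8·n = (18.141, -27.152). So U.x = 25.252.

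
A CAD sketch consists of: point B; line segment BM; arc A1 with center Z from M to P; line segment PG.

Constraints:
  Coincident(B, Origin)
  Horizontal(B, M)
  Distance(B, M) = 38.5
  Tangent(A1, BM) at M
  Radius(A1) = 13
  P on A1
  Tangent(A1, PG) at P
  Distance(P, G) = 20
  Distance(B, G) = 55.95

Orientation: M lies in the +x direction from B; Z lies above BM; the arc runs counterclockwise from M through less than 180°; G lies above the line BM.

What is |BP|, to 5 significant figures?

53.598

Checks: |ZP| = 13.00 ✓; ∠(ZP, PG) = 90.00° ✓; |PG| = 20.00 ✓; |BG| = 55.95 ✓.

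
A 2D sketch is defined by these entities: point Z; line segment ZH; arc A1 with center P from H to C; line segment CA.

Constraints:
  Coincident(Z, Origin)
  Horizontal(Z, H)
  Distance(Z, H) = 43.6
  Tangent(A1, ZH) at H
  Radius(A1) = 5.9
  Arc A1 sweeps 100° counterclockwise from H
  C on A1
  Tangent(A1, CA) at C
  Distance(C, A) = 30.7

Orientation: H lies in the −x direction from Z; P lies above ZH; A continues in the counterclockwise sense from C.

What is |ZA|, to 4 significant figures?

56.92

Z is at the origin; Z and H share the same y with |ZH| = 43.6 and H on the −x side, so H = (-43.60, 0.000). Since A1 is tangent to ZH there, PH ⟂ ZH, so P = H + (0, 5.9) = (-43.60, 5.900). On A1, H sits at bearing -90° from P; a 100° counterclockwise sweep puts C at bearing 10°, so C = P + 5.9·(cos 10°, sin 10°) = (-37.79, 6.925). Tangency of A1 to CA means the radius PC is perpendicular to CA, so CA runs along (−sin 10°, cos 10°); with |CA| = 30.7, A = (-43.12, 37.16). Then |ZA| = |A − Z| = 56.92.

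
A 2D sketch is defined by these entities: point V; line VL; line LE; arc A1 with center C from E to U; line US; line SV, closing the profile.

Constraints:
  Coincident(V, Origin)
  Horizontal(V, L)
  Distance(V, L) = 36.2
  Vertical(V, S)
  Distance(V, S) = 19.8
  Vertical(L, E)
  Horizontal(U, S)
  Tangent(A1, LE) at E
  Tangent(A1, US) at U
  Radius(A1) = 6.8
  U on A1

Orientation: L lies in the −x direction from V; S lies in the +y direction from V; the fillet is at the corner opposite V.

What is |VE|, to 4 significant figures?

38.46

V is at the origin; V and L share the same y with |VL| = 36.2 and L on the −x side, so L = (-36.20, 0.000). V and S share the same x with |VS| = 19.8 and S on the +y side, so S = (0.000, 19.80). The virtual corner opposite V is at (-36.20, 19.80). Tangency of A1 to LE means the radius CE is perpendicular to LE and tangency of A1 to US means the radius CU is perpendicular to US, with radius 6.8, so the center C sits 6.8 in from both sides at C = (-29.40, 13.00). That places the tangent points at E = (-36.20, 13.00) on LE and U = (-29.40, 19.80) on US. Then |VE| = |E − V| = 38.46.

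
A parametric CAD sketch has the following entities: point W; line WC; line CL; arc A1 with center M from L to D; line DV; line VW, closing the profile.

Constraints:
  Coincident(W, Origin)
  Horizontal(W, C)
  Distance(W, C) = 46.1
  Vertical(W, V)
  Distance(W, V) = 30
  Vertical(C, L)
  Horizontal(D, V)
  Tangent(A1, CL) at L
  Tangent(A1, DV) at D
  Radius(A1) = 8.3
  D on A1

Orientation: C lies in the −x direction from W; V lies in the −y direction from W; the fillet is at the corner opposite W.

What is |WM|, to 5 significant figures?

43.586

W is at the origin; WC is horizontal with |WC| = 46.1 and C on the −x side, so C = (-46.100, 0.0000). WV is vertical with |WV| = 30.0 and V on the −y side, so V = (0.0000, -30.000). The virtual corner opposite W is at (-46.100, -30.000). A1 meets CL tangentially, so ML is at right angles to CL and the tangent condition forces MD to be normal to DV, with radius 8.3, so the center M sits 8.3 in from both sides at M = (-37.800, -21.700). Then |WM| = |M − W| = 43.586.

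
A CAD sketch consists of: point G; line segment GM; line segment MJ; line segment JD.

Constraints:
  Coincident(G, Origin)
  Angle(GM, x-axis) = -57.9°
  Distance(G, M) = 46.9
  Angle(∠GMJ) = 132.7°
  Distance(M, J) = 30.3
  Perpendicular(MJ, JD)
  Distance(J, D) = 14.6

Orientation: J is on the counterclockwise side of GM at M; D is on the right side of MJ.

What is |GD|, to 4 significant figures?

79.15

∠GMJ = 132.7°, so MJ runs at -57.9° + (180° − 132.7°) = -10.60° from the x-axis; with |MJ| = 30.3, J = M + 30.3·(cos -10.60°, sin -10.60°) = (54.71, -45.30). MJ ⟂ JD; with |JD| = 14.6 on the right of MJ, D = J + 14.6·(-0.1840, -0.9829) = (52.02, -59.65). Then |GD| = |D − G| = 79.15.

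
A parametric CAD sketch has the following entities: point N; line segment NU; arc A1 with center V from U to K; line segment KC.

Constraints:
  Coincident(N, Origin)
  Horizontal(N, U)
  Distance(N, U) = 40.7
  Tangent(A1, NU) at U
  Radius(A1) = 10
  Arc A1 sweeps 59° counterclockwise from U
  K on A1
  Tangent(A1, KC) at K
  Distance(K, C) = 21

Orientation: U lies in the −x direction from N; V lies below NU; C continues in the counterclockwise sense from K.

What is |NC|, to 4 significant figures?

64.29

N is at the origin; NU is horizontal with |NU| = 40.7 and U on the −x side, so U = (-40.70, 0.000). A1 meets NU tangentially, so VU is at right angles to NU, so V = U + (0, -10) = (-40.70, -10.00). On A1, U sits at bearing 90° from V; a 59° counterclockwise sweep puts K at bearing 149°, so K = V + 10.0·(cos 149°, sin 149°) = (-49.27, -4.850). The tangent condition forces VK to be normal to KC, so KC runs along (−sin 149°, cos 149°); with |KC| = 21.0, C = (-60.09, -22.85). Then |NC| = |C − N| = 64.29.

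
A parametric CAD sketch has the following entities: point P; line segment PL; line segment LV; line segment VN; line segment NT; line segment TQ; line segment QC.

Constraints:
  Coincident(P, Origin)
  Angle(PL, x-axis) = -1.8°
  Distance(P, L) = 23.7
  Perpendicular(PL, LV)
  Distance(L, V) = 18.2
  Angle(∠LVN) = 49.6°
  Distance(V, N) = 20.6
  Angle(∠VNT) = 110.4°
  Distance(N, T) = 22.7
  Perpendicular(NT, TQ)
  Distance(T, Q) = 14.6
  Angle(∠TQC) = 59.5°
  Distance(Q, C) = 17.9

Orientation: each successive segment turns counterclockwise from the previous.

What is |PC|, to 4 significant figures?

15.68

P is at the origin; PL runs at -1.8° with length 23.7, so L = (23.69, -0.7444). PL is perpendicular to LV, so LV runs at 88.20°; with |LV| = 18.2, V = (24.26, 17.45). ∠LVN = 49.6° gives VN at -141.4° from the x-axis; with |VN| = 20.6, N = (8.161, 4.595). ∠VNT = 110.4° gives NT at -71.80° from the x-axis; with |NT| = 22.7, T = (15.25, -16.97). NT ⟂ TQ, so TQ runs at 18.20°; with |TQ| = 14.6, Q = (29.12, -12.41). ∠TQC = 59.5° gives QC at 138.7° from the x-axis; with |QC| = 17.9, C = (15.67, -0.5956). Then |PC| = |C − P| = 15.68.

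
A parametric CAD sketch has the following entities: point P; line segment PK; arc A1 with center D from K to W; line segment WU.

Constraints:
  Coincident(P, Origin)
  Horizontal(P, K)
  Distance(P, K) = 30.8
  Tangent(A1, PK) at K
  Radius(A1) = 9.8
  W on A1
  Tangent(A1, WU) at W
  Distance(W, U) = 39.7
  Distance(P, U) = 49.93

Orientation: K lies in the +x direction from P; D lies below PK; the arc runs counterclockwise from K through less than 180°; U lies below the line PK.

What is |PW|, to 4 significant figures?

22.69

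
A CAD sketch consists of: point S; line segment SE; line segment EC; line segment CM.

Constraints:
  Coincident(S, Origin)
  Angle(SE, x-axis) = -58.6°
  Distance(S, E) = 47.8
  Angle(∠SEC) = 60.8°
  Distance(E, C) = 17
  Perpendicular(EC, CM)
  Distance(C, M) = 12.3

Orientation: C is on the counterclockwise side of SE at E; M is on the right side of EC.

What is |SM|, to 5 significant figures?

54.394

S is at the origin; SE runs at -58.6° with length 47.8, so E = 47.8·(cos -58.6°, sin -58.6°) = (24.904, -40.800). ∠SEC = 60.8°, so EC runs at -58.6° + (180° − 60.8°) = 60.600° from the x-axis; with |EC| = 17.0, C = E + 17.0·(cos 60.600°, sin 60.600°) = (33.250, -25.989). EC ⟂ CM; with |CM| = 12.3 on the right of EC, M = C + 12.3·(0.87121, -0.49090) = (43.966, -32.027). Then |SM| = |M − S| = 54.394.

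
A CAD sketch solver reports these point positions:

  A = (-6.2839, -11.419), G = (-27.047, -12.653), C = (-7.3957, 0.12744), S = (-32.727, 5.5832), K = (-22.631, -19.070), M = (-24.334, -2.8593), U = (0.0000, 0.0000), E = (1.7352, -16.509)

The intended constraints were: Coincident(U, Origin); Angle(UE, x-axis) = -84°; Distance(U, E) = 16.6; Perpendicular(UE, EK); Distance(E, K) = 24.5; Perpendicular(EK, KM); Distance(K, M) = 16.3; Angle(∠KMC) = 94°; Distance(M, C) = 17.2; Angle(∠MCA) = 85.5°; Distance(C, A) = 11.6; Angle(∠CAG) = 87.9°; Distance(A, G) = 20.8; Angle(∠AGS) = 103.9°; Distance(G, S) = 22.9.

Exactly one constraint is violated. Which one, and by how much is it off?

Distance(G, S) = 22.9 — off by 3.80.

U = (0.00, 0.00) ✓; UE at -84.00° ✓; |UE| = 16.60 ✓; ∠(UE, EK) = 90.00° ✓; |EK| = 24.50 ✓; ∠(EK, KM) = 90.00° ✓; |KM| = 16.30 ✓; ∠KMC = 94.00° ✓; |MC| = 17.20 ✓; ∠MCA = 85.50° ✓; |CA| = 11.60 ✓; ∠CAG = 87.90° ✓; |AG| = 20.80 ✓; ∠AGS = 103.9° ✓; |GS| = 19.10 ✗.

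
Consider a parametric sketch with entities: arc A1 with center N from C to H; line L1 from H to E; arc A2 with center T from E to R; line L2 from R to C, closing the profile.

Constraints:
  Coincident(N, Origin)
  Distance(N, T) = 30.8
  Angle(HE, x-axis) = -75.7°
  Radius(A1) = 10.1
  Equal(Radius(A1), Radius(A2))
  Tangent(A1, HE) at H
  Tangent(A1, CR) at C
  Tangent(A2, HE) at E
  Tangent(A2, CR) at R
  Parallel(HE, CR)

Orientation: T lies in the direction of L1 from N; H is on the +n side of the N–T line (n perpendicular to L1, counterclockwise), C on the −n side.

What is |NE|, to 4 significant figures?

32.41

The slot axis is L1's direction at -75.7°, so u = (cos -75.7°, sin -75.7°) = (0.2470, -0.9690) and n = (−sin -75.7°, cos -75.7°) = (0.9690, 0.2470). N is at the origin and T lies 30.8 along u from N, so T = 30.8·u = (7.608, -29.85). Tangency of A1 to both parallel lines with radius 10.1 puts H and C at N ± 10.1·n: H = (9.787, 2.495), C = (-9.787, -2.495). Equal radii place E and R the same way about T: E = T + 10.1·n = (17.39, -27.35), R = T − 10.1·n = (-2.179, -32.34). Then |NE| = |E − N| = 32.41.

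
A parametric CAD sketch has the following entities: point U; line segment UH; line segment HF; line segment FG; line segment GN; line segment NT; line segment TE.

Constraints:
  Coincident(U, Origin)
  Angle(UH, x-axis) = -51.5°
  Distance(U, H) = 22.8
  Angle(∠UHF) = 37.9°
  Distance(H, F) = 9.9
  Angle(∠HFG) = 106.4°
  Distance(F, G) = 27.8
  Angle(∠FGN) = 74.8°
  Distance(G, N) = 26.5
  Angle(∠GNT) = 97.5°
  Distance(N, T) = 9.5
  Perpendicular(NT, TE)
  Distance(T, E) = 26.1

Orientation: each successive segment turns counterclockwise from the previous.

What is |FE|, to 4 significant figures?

15.02

U is at the origin; UH runs at -51.5° with length 22.8, so H = (14.19, -17.84). ∠UHF = 37.9° gives HF at 90.60° from the x-axis; with |HF| = 9.9, F = (14.09, -7.944). ∠HFG = 106.4° gives FG at 164.2° from the x-axis; with |FG| = 27.8, G = (-12.66, -0.3746). ∠FGN = 74.8° gives GN at -90.60° from the x-axis; with |GN| = 26.5, N = (-12.94, -26.87). ∠GNT = 97.5° gives NT at -8.100° from the x-axis; with |NT| = 9.5, T = (-3.532, -28.21). The perpendicularity gives TE at right angles to NT, so TE runs at 81.90°; with |TE| = 26.1, E = (0.1452, -2.372). Then |FE| = |E − F| = 15.02.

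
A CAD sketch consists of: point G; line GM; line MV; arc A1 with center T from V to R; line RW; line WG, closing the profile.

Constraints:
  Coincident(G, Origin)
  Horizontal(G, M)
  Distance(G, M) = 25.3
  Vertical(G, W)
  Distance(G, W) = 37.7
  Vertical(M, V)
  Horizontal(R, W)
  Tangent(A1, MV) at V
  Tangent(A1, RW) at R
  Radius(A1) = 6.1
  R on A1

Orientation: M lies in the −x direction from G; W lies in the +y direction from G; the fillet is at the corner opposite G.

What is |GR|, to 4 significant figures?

42.31

The virtual corner opposite G is at (-25.30, 37.70). Tangency of A1 to MV means the radius TV is perpendicular to MV and since A1 is tangent to RW there, TR ⟂ RW, with radius 6.1, so the center T sits 6.1 in from both sides at T = (-19.20, 31.60). That places the tangent points at V = (-25.30, 31.60) on MV and R = (-19.20, 37.70) on RW. Then |GR| = |R − G| = 42.31.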